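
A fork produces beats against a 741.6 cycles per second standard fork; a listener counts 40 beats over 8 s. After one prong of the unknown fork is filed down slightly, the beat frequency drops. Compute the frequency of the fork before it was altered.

736.6 Hz

Beat frequency = 40/8 = 5 Hz.
|f − 741.6| = 5, so the fork was at either 736.6 Hz or 746.6 Hz.
Filing a prong removes mass and raises the fork's frequency; the adjustment raises the fork's frequency.
The beat rate fell, so the adjustment moved the fork toward 741.6 Hz — it must have started below the reference.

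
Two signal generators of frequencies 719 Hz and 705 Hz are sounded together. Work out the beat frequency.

Beats arise from superposition of two nearby frequencies; the beat rate is |f₁ − f₂|.
|719 − 705| = 14 Hz.

14 Hz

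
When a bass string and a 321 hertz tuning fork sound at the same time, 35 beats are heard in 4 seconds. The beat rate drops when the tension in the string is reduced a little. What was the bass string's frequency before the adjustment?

329.75 Hz

Beat frequency = 35/4 = 8.75 Hz.
|f − 321| = 8.75, so the bass string was at either 312.25 Hz or 329.75 Hz.
Lower tension means lower frequency; the adjustment lowers the bass string's frequency.
The beat rate fell, so the adjustment moved the bass string toward 321 Hz — it must have started above the reference.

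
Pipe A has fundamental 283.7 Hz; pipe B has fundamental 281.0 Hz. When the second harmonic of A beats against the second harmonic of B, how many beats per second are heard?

Second harmonic of the first: 2·283.7 = 567.4 Hz.
Second harmonic of the second: 2·281.0 = 562.0 Hz.
f_beat = |567.4 − 562.0| = 5.4 Hz.

5.4 Hz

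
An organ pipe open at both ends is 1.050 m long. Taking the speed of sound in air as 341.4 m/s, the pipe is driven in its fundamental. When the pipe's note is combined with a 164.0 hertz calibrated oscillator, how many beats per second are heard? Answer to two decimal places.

1.43 Hz

Open pipe: f_n = n·v/(2L) = 1·341.4/(2·1.050) = 162.5714 Hz.
f_beat = |162.5714 − 164.0| = 1.43 Hz.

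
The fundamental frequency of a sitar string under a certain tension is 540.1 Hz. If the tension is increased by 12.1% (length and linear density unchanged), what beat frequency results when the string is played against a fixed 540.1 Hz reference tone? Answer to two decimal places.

For a string, f ∝ √T, so the new frequency is 540.1·√1.121 = 571.8432 Hz.
f_beat = |571.8432 − 540.1| = 31.74 Hz.

31.74 Hz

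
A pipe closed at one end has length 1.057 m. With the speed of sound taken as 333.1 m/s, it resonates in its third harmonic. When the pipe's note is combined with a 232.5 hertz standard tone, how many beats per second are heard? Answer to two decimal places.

3.85 Hz

Closed pipe (odd harmonics): f_n = n·v/(4L) = 3·333.1/(4·1.057) = 236.3529 Hz.
f_beat = |236.3529 − 232.5| = 3.85 Hz.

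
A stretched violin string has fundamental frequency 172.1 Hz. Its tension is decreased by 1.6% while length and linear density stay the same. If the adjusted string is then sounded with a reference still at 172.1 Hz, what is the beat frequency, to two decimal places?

For a string, f ∝ √T, so the new frequency is 172.1·√0.984 = 170.7176 Hz.
f_beat = |170.7176 − 172.1| = 1.38 Hz.

1.38 Hz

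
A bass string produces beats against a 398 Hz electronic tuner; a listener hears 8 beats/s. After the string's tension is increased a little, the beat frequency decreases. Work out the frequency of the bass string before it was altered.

390 Hz

|f − 398| = 8, so the bass string was at either 390 Hz or 406 Hz.
Higher tension means higher frequency; the adjustment raises the bass string's frequency.
The beat rate fell, so the adjustment moved the bass string toward 398 Hz — it must have started below the reference.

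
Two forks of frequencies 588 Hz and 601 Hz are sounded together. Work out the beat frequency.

13 Hz

Beats arise from superposition of two nearby frequencies; the beat rate is |f₁ − f₂|.
|588 − 601| = 13 Hz.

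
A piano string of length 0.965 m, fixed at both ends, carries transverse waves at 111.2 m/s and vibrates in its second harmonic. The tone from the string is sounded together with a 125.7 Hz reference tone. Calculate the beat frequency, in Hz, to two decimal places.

For a string fixed at both ends, f_n = n·v/(2L) = 2·111.2/(2·0.965) = 115.2332 Hz.
f_beat = |115.2332 − 125.7| = 10.47 Hz.

10.47 Hz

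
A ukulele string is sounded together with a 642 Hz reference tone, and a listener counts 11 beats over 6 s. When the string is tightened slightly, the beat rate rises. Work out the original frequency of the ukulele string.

Beat frequency = 11/6 = 1.8333 Hz.
|f − 642| = 1.8333, so the ukulele string was at either 640.1667 Hz or 643.8333 Hz.
Increasing tension raises a string's frequency; the adjustment raises the ukulele string's frequency.
The beat rate rose, so the adjustment moved the ukulele string further from 642 Hz — it was already above the reference.

643.8333 Hz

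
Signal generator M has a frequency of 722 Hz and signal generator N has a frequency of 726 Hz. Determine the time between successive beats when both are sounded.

f_beat = |722 − 726| = 4 Hz.
Beat period T = 1 / f_beat = 1 / 4 s.

0.250 s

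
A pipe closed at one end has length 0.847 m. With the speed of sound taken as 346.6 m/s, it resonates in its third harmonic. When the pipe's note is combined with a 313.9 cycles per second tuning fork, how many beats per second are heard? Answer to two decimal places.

6.99 Hz

Closed pipe (odd harmonics): f_n = n·v/(4L) = 3·346.6/(4·0.847) = 306.9067 Hz.
f_beat = |306.9067 − 313.9| = 6.99 Hz.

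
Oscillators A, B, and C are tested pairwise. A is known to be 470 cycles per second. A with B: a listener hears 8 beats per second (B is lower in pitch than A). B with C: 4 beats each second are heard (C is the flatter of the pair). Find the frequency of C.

458 Hz

B is below A, so f_B = 470 − 8 = 462 Hz.
C is below B, so f_C = 462 − 4 = 458 Hz.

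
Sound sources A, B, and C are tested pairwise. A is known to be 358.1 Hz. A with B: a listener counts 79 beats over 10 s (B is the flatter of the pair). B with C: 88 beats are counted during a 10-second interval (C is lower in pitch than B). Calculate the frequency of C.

341.4 Hz

A–B: Beat frequency = 79/10 = 7.9 Hz.
B is below A, so f_B = 358.1 − 7.9 = 350.2 Hz.
B–C: Beat frequency = 88/10 = 8.8 Hz.
C is below B, so f_C = 350.2 − 8.8 = 341.4 Hz.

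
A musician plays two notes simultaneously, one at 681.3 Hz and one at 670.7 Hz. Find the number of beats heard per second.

10.6 Hz

Beats arise from superposition of two nearby frequencies; the beat rate is |f₁ − f₂|.
|681.3 − 670.7| = 10.6 Hz.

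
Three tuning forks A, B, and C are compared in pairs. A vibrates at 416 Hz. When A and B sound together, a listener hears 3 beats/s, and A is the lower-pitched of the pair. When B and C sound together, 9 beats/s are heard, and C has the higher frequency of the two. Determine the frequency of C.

B is above A, so f_B = 416 + 3 = 419 Hz.
C is above B, so f_C = 419 + 9 = 428 Hz.

428 Hz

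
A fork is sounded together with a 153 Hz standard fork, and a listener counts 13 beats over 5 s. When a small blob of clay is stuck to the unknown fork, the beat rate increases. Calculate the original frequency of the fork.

Beat frequency = 13/5 = 2.6 Hz.
|f − 153| = 2.6, so the fork was at either 150.4 Hz or 155.6 Hz.
Adding mass to a fork lowers its frequency; the adjustment lowers the fork's frequency.
The beat rate rose, so the adjustment moved the fork further from 153 Hz — it was already below the reference.

150.4 Hz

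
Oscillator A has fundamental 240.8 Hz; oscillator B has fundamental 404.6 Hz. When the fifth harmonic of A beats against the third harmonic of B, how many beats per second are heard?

9.8 Hz

Fifth harmonic of the first: 5·240.8 = 1204.0 Hz.
Third harmonic of the second: 3·404.6 = 1213.8 Hz.
f_beat = |1204.0 − 1213.8| = 9.8 Hz.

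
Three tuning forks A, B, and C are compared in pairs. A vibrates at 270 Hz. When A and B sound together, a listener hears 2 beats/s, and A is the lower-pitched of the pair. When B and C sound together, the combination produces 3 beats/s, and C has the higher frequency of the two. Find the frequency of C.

B is above A, so f_B = 270 + 2 = 272 Hz.
C is above B, so f_C = 272 + 3 = 275 Hz.

275 Hz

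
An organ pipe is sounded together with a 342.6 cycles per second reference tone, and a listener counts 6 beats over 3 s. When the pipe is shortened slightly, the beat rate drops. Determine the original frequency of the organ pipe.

340.6 Hz

Beat frequency = 6/3 = 2 Hz.
|f − 342.6| = 2, so the organ pipe was at either 340.6 Hz or 344.6 Hz.
A shorter pipe has a higher fundamental; the adjustment raises the organ pipe's frequency.
The beat rate fell, so the adjustment moved the organ pipe toward 342.6 Hz — it must have started below the reference.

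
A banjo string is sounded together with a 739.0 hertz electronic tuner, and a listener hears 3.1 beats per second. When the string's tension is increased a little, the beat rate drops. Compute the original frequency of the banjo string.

|f − 739.0| = 3.1, so the banjo string was at either 735.9 Hz or 742.1 Hz.
Higher tension means higher frequency; the adjustment raises the banjo string's frequency.
The beat rate fell, so the adjustment moved the banjo string toward 739.0 Hz — it must have started below the reference.

735.9 Hz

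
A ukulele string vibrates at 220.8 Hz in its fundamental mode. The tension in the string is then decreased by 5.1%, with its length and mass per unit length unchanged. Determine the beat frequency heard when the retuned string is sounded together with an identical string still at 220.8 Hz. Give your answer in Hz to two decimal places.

For a string, f ∝ √T, so the new frequency is 220.8·√0.949 = 215.0959 Hz.
f_beat = |215.0959 − 220.8| = 5.70 Hz.

5.70 Hz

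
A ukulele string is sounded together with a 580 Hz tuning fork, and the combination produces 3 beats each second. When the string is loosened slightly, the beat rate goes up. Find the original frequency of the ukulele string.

|f − 580| = 3, so the ukulele string was at either 577 Hz or 583 Hz.
Reducing tension lowers a string's frequency; the adjustment lowers the ukulele string's frequency.
The beat rate rose, so the adjustment moved the ukulele string further from 580 Hz — it was already below the reference.

577 Hz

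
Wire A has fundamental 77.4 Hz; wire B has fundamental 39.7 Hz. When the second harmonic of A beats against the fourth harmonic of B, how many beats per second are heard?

Second harmonic of the first: 2·77.4 = 154.8 Hz.
Fourth harmonic of the second: 4·39.7 = 158.8 Hz.
f_beat = |154.8 − 158.8| = 4.0 Hz.

4.0 Hz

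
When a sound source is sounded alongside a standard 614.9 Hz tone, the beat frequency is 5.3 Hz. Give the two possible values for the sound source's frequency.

609.6 Hz or 620.2 Hz

|f − 614.9| = 5.3, so f = 614.9 ± 5.3.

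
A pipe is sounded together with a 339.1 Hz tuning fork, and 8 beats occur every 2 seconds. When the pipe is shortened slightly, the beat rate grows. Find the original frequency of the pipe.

Beat frequency = 8/2 = 4 Hz.
|f − 339.1| = 4, so the pipe was at either 335.1 Hz or 343.1 Hz.
A shorter pipe has a higher fundamental; the adjustment raises the pipe's frequency.
The beat rate rose, so the adjustment moved the pipe further from 339.1 Hz — it was already above the reference.

343.1 Hz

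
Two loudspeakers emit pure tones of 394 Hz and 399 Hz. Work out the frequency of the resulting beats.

5 Hz

Beats arise from superposition of two nearby frequencies; the beat rate is |f₁ − f₂|.
|394 − 399| = 5 Hz.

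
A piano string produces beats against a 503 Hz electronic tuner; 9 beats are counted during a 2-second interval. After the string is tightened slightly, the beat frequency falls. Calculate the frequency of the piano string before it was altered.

498.5 Hz

Beat frequency = 9/2 = 4.5 Hz.
|f − 503| = 4.5, so the piano string was at either 498.5 Hz or 507.5 Hz.
Increasing tension raises a string's frequency; the adjustment raises the piano string's frequency.
The beat rate fell, so the adjustment moved the piano string toward 503 Hz — it must have started below the reference.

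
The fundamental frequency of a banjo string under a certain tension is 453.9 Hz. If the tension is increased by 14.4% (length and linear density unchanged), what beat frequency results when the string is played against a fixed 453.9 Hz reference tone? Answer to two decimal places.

31.58 Hz

For a string, f ∝ √T, so the new frequency is 453.9·√1.144 = 485.4821 Hz.
f_beat = |485.4821 − 453.9| = 31.58 Hz.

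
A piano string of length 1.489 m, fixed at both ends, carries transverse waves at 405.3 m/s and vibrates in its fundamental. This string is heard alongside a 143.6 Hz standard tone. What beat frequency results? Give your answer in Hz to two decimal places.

For a string fixed at both ends, f_n = n·v/(2L) = 1·405.3/(2·1.489) = 136.0981 Hz.
f_beat = |136.0981 − 143.6| = 7.50 Hz.

7.50 Hz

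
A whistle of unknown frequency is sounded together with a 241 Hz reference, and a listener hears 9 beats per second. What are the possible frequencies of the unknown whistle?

232 Hz or 250 Hz

|f − 241| = 9, so f = 241 ± 9.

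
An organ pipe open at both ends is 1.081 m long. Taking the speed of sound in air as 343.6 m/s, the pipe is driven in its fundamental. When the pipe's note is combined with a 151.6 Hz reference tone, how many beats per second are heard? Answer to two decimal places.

7.33 Hz

Open pipe: f_n = n·v/(2L) = 1·343.6/(2·1.081) = 158.9269 Hz.
f_beat = |158.9269 − 151.6| = 7.33 Hz.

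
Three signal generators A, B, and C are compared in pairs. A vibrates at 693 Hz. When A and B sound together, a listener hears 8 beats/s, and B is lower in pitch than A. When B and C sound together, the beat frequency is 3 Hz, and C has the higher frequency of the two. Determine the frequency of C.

688 Hz

B is below A, so f_B = 693 − 8 = 685 Hz.
C is above B, so f_C = 685 + 3 = 688 Hz.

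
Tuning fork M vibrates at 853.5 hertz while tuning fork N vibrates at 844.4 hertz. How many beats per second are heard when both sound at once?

f_beat = |f₁ − f₂|.
|853.5 − 844.4| = 9.1 Hz.

9.1 Hz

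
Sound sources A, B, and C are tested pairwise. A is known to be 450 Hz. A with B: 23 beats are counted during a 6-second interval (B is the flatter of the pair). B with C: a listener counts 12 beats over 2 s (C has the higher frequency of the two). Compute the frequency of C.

452.1667 Hz

A–B: Beat frequency = 23/6 = 3.8333 Hz.
B is below A, so f_B = 450 − 3.8333 = 446.1667 Hz.
B–C: Beat frequency = 12/2 = 6 Hz.
C is above B, so f_C = 446.1667 + 6 = 452.1667 Hz.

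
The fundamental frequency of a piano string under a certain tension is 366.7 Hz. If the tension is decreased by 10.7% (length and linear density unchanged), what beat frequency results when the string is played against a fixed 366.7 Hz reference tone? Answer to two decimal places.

20.17 Hz

For a string, f ∝ √T, so the new frequency is 366.7·√0.893 = 346.5266 Hz.
f_beat = |346.5266 − 366.7| = 20.17 Hz.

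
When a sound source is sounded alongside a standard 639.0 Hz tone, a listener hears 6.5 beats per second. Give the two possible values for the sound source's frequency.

|f − 639.0| = 6.5, so f = 639.0 ± 6.5.

632.5 Hz or 645.5 Hz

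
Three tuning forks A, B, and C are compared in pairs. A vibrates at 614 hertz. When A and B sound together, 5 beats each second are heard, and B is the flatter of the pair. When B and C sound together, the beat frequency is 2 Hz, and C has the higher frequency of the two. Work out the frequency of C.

611 Hz

B is below A, so f_B = 614 − 5 = 609 Hz.
C is above B, so f_C = 609 + 2 = 611 Hz.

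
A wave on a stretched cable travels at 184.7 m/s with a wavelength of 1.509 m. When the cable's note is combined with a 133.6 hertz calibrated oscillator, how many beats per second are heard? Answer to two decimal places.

11.20 Hz

Source frequency f = v/λ = 184.7/1.509 = 122.3989 Hz.
f_beat = |122.3989 − 133.6| = 11.20 Hz.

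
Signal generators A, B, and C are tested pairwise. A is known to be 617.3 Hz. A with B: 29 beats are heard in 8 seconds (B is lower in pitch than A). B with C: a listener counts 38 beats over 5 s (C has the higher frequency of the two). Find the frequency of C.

A–B: Beat frequency = 29/8 = 3.625 Hz.
B is below A, so f_B = 617.3 − 3.625 = 613.675 Hz.
B–C: Beat frequency = 38/5 = 7.6 Hz.
C is above B, so f_C = 613.675 + 7.6 = 621.275 Hz.

621.275 Hz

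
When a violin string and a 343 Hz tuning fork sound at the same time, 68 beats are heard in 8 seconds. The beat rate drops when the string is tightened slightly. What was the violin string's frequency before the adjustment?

Beat frequency = 68/8 = 8.5 Hz.
|f − 343| = 8.5, so the violin string was at either 334.5 Hz or 351.5 Hz.
Increasing tension raises a string's frequency; the adjustment raises the violin string's frequency.
The beat rate fell, so the adjustment moved the violin string toward 343 Hz — it must have started below the reference.

334.5 Hz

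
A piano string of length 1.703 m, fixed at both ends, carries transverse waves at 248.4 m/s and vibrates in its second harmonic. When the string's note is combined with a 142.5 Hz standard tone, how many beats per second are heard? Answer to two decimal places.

For a string fixed at both ends, f_n = n·v/(2L) = 2·248.4/(2·1.703) = 145.8602 Hz.
f_beat = |145.8602 − 142.5| = 3.36 Hz.

3.36 Hz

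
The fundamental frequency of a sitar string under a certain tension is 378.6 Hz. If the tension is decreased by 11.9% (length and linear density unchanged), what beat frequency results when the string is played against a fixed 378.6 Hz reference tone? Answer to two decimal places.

23.24 Hz

For a string, f ∝ √T, so the new frequency is 378.6·√0.881 = 355.3600 Hz.
f_beat = |355.3600 − 378.6| = 23.24 Hz.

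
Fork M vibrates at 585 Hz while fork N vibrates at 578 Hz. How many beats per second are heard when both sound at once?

7 Hz

Beats arise from superposition of two nearby frequencies; the beat rate is |f₁ − f₂|.
|585 − 578| = 7 Hz.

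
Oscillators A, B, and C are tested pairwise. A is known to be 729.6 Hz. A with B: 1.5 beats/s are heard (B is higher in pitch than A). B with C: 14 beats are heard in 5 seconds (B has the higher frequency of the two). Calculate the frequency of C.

728.3 Hz

B is above A, so f_B = 729.6 + 1.5 = 731.1 Hz.
B–C: Beat frequency = 14/5 = 2.8 Hz.
C is below B, so f_C = 731.1 − 2.8 = 728.3 Hz.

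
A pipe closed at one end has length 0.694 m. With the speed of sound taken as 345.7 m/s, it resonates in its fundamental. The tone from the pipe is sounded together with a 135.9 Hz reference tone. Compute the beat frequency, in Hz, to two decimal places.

11.37 Hz

Closed pipe (odd harmonics): f_n = n·v/(4L) = 1·345.7/(4·0.694) = 124.5317 Hz.
f_beat = |124.5317 − 135.9| = 11.37 Hz.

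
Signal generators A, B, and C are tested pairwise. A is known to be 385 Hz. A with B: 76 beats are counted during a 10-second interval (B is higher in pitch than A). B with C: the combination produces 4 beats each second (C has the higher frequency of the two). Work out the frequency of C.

A–B: Beat frequency = 76/10 = 7.6 Hz.
B is above A, so f_B = 385 + 7.6 = 392.6 Hz.
C is above B, so f_C = 392.6 + 4 = 396.6 Hz.

396.6 Hz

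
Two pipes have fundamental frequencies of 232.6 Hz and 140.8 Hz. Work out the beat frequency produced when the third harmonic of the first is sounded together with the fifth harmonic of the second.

Third harmonic of the first: 3·232.6 = 697.8 Hz.
Fifth harmonic of the second: 5·140.8 = 704.0 Hz.
f_beat = |697.8 − 704.0| = 6.2 Hz.

6.2 Hz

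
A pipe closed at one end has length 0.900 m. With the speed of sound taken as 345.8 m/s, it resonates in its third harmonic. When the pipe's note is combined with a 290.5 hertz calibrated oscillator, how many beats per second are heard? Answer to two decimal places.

Closed pipe (odd harmonics): f_n = n·v/(4L) = 3·345.8/(4·0.900) = 288.1667 Hz.
f_beat = |288.1667 − 290.5| = 2.33 Hz.

2.33 Hz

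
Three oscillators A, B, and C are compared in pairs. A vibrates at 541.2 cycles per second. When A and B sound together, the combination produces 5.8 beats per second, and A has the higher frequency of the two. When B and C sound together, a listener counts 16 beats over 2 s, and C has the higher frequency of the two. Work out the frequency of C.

543.4 Hz

B is below A, so f_B = 541.2 − 5.8 = 535.4 Hz.
B–C: Beat frequency = 16/2 = 8 Hz.
C is above B, so f_C = 535.4 + 8 = 543.4 Hz.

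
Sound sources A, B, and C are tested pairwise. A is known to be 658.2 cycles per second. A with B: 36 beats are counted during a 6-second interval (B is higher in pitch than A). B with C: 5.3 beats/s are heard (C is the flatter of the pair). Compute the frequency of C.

A–B: Beat frequency = 36/6 = 6 Hz.
B is above A, so f_B = 658.2 + 6 = 664.2 Hz.
C is below B, so f_C = 664.2 − 5.3 = 658.9 Hz.

658.9 Hz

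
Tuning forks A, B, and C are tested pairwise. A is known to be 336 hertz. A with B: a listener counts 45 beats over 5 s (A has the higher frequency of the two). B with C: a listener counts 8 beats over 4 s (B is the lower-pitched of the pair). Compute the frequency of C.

A–B: Beat frequency = 45/5 = 9 Hz.
B is below A, so f_B = 336 − 9 = 327 Hz.
B–C: Beat frequency = 8/4 = 2 Hz.
C is above B, so f_C = 327 + 2 = 329 Hz.

329 Hz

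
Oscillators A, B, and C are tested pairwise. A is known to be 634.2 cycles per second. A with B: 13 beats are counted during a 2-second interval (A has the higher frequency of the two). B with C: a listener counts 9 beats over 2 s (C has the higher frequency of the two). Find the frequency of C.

A–B: Beat frequency = 13/2 = 6.5 Hz.
B is below A, so f_B = 634.2 − 6.5 = 627.7 Hz.
B–C: Beat frequency = 9/2 = 4.5 Hz.
C is above B, so f_C = 627.7 + 4.5 = 632.2 Hz.

632.2 Hz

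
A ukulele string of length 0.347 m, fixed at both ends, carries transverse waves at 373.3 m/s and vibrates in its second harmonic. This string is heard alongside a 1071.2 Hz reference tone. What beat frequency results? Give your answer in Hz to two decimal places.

4.59 Hz

For a string fixed at both ends, f_n = n·v/(2L) = 2·373.3/(2·0.347) = 1075.7925 Hz.
f_beat = |1075.7925 − 1071.2| = 4.59 Hz.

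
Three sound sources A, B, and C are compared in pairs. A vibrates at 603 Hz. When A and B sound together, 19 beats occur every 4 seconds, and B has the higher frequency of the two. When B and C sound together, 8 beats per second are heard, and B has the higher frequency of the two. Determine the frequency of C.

599.75 Hz

A–B: Beat frequency = 19/4 = 4.75 Hz.
B is above A, so f_B = 603 + 4.75 = 607.75 Hz.
C is below B, so f_C = 607.75 − 8 = 599.75 Hz.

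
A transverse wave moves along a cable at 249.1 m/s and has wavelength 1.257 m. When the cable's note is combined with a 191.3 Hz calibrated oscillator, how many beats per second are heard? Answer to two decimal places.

Source frequency f = v/λ = 249.1/1.257 = 198.1702 Hz.
f_beat = |198.1702 − 191.3| = 6.87 Hz.

6.87 Hz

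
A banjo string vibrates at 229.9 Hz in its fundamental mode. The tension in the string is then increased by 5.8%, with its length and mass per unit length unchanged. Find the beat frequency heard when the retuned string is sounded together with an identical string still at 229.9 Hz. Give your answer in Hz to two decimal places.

For a string, f ∝ √T, so the new frequency is 229.9·√1.058 = 236.4731 Hz.
f_beat = |236.4731 − 229.9| = 6.57 Hz.

6.57 Hz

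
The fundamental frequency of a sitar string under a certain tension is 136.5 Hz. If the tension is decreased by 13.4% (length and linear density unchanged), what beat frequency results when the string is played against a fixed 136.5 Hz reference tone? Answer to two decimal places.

For a string, f ∝ √T, so the new frequency is 136.5·√0.866 = 127.0257 Hz.
f_beat = |127.0257 − 136.5| = 9.47 Hz.

9.47 Hz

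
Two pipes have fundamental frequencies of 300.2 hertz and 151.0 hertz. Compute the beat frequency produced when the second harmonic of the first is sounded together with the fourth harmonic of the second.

3.6 Hz

Second harmonic of the first: 2·300.2 = 600.4 Hz.
Fourth harmonic of the second: 4·151.0 = 604.0 Hz.
f_beat = |600.4 − 604.0| = 3.6 Hz.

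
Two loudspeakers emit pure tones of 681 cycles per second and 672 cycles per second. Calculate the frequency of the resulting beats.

9 Hz

Beats arise from superposition of two nearby frequencies; the beat rate is |f₁ − f₂|.
|681 − 672| = 9 Hz.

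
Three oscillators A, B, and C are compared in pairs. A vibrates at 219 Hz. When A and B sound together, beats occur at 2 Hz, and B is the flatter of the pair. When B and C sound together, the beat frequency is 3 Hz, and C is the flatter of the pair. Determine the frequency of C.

B is below A, so f_B = 219 − 2 = 217 Hz.
C is below B, so f_C = 217 − 3 = 214 Hz.

214 Hz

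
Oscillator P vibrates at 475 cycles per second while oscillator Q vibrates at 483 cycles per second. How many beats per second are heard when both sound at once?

8 Hz

f_beat = |f₁ − f₂|.
|475 − 483| = 8 Hz.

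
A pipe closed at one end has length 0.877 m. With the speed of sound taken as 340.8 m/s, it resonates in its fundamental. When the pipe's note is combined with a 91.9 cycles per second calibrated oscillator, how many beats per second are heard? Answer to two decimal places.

Closed pipe (odd harmonics): f_n = n·v/(4L) = 1·340.8/(4·0.877) = 97.1494 Hz.
f_beat = |97.1494 − 91.9| = 5.25 Hz.

5.25 Hz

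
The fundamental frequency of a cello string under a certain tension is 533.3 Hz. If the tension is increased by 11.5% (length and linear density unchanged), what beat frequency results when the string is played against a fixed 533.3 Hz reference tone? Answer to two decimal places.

29.83 Hz

For a string, f ∝ √T, so the new frequency is 533.3·√1.115 = 563.1305 Hz.
f_beat = |563.1305 − 533.3| = 29.83 Hz.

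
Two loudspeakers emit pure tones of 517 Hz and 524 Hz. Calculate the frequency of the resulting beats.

f_beat = |f₁ − f₂|.
|517 − 524| = 7 Hz.

7 Hz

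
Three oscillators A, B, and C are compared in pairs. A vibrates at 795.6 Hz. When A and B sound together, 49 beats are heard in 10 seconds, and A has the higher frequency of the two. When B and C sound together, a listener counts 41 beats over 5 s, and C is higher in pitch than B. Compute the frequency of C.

798.9 Hz

A–B: Beat frequency = 49/10 = 4.9 Hz.
B is below A, so f_B = 795.6 − 4.9 = 790.7 Hz.
B–C: Beat frequency = 41/5 = 8.2 Hz.
C is above B, so f_C = 790.7 + 8.2 = 798.9 Hz.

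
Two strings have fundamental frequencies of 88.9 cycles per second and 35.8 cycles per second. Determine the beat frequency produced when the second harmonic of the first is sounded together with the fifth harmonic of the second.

Second harmonic of the first: 2·88.9 = 177.8 Hz.
Fifth harmonic of the second: 5·35.8 = 179.0 Hz.
f_beat = |177.8 − 179.0| = 1.2 Hz.

1.2 Hz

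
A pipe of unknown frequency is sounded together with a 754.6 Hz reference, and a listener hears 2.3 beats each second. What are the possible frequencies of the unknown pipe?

|f − 754.6| = 2.3, so f = 754.6 ± 2.3.

752.3 Hz or 756.9 Hz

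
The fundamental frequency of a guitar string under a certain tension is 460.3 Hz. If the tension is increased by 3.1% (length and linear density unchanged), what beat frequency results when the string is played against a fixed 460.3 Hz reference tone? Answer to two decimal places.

7.08 Hz

For a string, f ∝ √T, so the new frequency is 460.3·√1.031 = 467.3802 Hz.
f_beat = |467.3802 − 460.3| = 7.08 Hz.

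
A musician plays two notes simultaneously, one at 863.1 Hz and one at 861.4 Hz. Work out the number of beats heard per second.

1.7 Hz

The beat frequency equals the magnitude of the frequency difference.
|863.1 − 861.4| = 1.7 Hz.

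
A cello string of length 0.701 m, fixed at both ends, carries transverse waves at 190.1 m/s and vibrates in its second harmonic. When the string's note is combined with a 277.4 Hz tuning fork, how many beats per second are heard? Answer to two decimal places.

For a string fixed at both ends, f_n = n·v/(2L) = 2·190.1/(2·0.701) = 271.1840 Hz.
f_beat = |271.1840 − 277.4| = 6.22 Hz.

6.22 Hz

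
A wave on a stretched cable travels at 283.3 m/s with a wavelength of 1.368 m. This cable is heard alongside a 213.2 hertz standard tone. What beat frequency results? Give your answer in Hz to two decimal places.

6.11 Hz

Source frequency f = v/λ = 283.3/1.368 = 207.0906 Hz.
f_beat = |207.0906 − 213.2| = 6.11 Hz.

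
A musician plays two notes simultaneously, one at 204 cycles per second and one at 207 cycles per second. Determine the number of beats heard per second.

Beats arise from superposition of two nearby frequencies; the beat rate is |f₁ − f₂|.
|204 − 207| = 3 Hz.

3 Hz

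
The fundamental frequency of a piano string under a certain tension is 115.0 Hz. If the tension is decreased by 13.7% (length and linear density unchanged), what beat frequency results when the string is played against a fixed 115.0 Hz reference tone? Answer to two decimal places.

8.17 Hz

For a string, f ∝ √T, so the new frequency is 115.0·√0.863 = 106.8325 Hz.
f_beat = |106.8325 − 115.0| = 8.17 Hz.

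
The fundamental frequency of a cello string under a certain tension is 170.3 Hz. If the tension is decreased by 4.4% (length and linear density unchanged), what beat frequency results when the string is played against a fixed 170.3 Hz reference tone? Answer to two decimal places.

For a string, f ∝ √T, so the new frequency is 170.3·√0.956 = 166.5113 Hz.
f_beat = |166.5113 − 170.3| = 3.79 Hz.

3.79 Hz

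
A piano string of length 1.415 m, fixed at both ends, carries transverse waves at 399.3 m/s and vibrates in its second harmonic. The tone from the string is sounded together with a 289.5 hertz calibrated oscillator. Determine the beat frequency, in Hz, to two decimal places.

For a string fixed at both ends, f_n = n·v/(2L) = 2·399.3/(2·1.415) = 282.1908 Hz.
f_beat = |282.1908 − 289.5| = 7.31 Hz.

7.31 Hz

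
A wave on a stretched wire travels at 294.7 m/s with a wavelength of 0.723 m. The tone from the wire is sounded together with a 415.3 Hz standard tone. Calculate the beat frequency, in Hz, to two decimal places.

Source frequency f = v/λ = 294.7/0.723 = 407.6072 Hz.
f_beat = |407.6072 − 415.3| = 7.69 Hz.

7.69 Hz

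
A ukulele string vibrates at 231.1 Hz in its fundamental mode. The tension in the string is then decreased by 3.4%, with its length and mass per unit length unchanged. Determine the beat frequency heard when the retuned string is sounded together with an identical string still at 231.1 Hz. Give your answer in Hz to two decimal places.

For a string, f ∝ √T, so the new frequency is 231.1·√0.966 = 227.1373 Hz.
f_beat = |227.1373 − 231.1| = 3.96 Hz.

3.96 Hz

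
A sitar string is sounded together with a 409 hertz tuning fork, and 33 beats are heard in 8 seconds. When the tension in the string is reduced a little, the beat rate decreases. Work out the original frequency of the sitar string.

413.125 Hz

Beat frequency = 33/8 = 4.125 Hz.
|f − 409| = 4.125, so the sitar string was at either 404.875 Hz or 413.125 Hz.
Lower tension means lower frequency; the adjustment lowers the sitar string's frequency.
The beat rate fell, so the adjustment moved the sitar string toward 409 Hz — it must have started above the reference.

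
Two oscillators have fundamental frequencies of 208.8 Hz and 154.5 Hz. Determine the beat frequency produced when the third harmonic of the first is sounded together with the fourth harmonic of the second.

Third harmonic of the first: 3·208.8 = 626.4 Hz.
Fourth harmonic of the second: 4·154.5 = 618.0 Hz.
f_beat = |626.4 − 618.0| = 8.4 Hz.

8.4 Hz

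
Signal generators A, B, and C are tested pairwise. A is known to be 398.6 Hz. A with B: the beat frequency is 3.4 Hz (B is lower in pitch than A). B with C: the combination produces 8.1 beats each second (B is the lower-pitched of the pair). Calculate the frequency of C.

B is below A, so f_B = 398.6 − 3.4 = 395.2 Hz.
C is above B, so f_C = 395.2 + 8.1 = 403.3 Hz.

403.3 Hz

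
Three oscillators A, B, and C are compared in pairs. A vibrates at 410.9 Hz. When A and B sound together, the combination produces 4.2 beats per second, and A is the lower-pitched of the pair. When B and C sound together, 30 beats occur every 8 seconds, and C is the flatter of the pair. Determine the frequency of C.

411.35 Hz

B is above A, so f_B = 410.9 + 4.2 = 415.1 Hz.
B–C: Beat frequency = 30/8 = 3.75 Hz.
C is below B, so f_C = 415.1 − 3.75 = 411.35 Hz.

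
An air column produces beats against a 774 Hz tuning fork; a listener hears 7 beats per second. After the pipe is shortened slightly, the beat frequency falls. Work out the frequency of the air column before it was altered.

767 Hz

|f − 774| = 7, so the air column was at either 767 Hz or 781 Hz.
A shorter pipe has a higher fundamental; the adjustment raises the air column's frequency.
The beat rate fell, so the adjustment moved the air column toward 774 Hz — it must have started below the reference.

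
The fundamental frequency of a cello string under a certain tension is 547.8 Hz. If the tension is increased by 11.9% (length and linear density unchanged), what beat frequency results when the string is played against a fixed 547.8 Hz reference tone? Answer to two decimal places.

31.68 Hz

For a string, f ∝ √T, so the new frequency is 547.8·√1.119 = 579.4782 Hz.
f_beat = |579.4782 − 547.8| = 31.68 Hz.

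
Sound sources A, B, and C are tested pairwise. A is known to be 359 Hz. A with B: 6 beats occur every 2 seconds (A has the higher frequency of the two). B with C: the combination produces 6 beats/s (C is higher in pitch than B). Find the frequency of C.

362 Hz

A–B: Beat frequency = 6/2 = 3 Hz.
B is below A, so f_B = 359 − 3 = 356 Hz.
C is above B, so f_C = 356 + 6 = 362 Hz.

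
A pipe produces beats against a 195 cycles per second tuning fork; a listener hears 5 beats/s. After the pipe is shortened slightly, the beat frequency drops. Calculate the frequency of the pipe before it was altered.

|f − 195| = 5, so the pipe was at either 190 Hz or 200 Hz.
A shorter pipe has a higher fundamental; the adjustment raises the pipe's frequency.
The beat rate fell, so the adjustment moved the pipe toward 195 Hz — it must have started below the reference.

190 Hz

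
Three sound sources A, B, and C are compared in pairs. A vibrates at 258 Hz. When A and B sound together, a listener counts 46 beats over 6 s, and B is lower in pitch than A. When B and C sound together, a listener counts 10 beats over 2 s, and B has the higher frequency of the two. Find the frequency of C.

245.3333 Hz

A–B: Beat frequency = 46/6 = 7.6667 Hz.
B is below A, so f_B = 258 − 7.6667 = 250.3333 Hz.
B–C: Beat frequency = 10/2 = 5 Hz.
C is below B, so f_C = 250.3333 − 5 = 245.3333 Hz.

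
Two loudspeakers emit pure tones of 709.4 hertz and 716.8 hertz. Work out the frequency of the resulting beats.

7.4 Hz

Beats arise from superposition of two nearby frequencies; the beat rate is |f₁ − f₂|.
|709.4 − 716.8| = 7.4 Hz.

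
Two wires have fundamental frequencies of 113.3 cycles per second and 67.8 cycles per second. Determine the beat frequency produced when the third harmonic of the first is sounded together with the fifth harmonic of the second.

Third harmonic of the first: 3·113.3 = 339.9 Hz.
Fifth harmonic of the second: 5·67.8 = 339.0 Hz.
f_beat = |339.9 − 339.0| = 0.9 Hz.

0.9 Hz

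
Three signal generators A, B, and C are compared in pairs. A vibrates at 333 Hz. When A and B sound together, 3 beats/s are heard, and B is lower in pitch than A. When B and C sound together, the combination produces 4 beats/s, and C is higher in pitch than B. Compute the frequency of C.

B is below A, so f_B = 333 − 3 = 330 Hz.
C is above B, so f_C = 330 + 4 = 334 Hz.

334 Hz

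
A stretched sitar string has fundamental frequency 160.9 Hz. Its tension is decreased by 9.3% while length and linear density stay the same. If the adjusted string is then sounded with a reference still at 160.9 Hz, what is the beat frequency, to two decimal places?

7.66 Hz

For a string, f ∝ √T, so the new frequency is 160.9·√0.907 = 153.2356 Hz.
f_beat = |153.2356 − 160.9| = 7.66 Hz.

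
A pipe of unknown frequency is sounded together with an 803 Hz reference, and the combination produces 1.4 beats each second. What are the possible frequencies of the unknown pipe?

|f − 803| = 1.4, so f = 803 ± 1.4.

801.6 Hz or 804.4 Hz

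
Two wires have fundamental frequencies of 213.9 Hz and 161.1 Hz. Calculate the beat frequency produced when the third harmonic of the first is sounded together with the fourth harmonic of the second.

2.7 Hz

Third harmonic of the first: 3·213.9 = 641.7 Hz.
Fourth harmonic of the second: 4·161.1 = 644.4 Hz.
f_beat = |641.7 − 644.4| = 2.7 Hz.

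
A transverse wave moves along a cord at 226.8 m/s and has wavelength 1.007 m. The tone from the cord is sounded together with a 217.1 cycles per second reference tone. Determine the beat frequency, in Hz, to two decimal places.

8.12 Hz

Source frequency f = v/λ = 226.8/1.007 = 225.2234 Hz.
f_beat = |225.2234 − 217.1| = 8.12 Hz.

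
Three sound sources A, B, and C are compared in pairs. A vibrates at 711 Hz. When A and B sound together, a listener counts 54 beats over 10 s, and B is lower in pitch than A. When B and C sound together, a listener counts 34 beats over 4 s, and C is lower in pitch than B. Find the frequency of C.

697.1 Hz

A–B: Beat frequency = 54/10 = 5.4 Hz.
B is below A, so f_B = 711 − 5.4 = 705.6 Hz.
B–C: Beat frequency = 34/4 = 8.5 Hz.
C is below B, so f_C = 705.6 − 8.5 = 697.1 Hz.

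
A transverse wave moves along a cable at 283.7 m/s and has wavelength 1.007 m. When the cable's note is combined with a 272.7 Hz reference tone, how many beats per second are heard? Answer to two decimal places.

Source frequency f = v/λ = 283.7/1.007 = 281.7279 Hz.
f_beat = |281.7279 − 272.7| = 9.03 Hz.

9.03 Hz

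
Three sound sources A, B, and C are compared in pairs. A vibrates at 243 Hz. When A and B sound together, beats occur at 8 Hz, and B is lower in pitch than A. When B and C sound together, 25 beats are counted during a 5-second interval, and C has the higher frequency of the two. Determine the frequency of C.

240 Hz

B is below A, so f_B = 243 − 8 = 235 Hz.
B–C: Beat frequency = 25/5 = 5 Hz.
C is above B, so f_C = 235 + 5 = 240 Hz.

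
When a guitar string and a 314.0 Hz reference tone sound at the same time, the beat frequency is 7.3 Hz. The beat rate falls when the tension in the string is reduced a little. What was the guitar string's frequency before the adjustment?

321.3 Hz

|f − 314.0| = 7.3, so the guitar string was at either 306.7 Hz or 321.3 Hz.
Lower tension means lower frequency; the adjustment lowers the guitar string's frequency.
The beat rate fell, so the adjustment moved the guitar string toward 314.0 Hz — it must have started above the reference.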